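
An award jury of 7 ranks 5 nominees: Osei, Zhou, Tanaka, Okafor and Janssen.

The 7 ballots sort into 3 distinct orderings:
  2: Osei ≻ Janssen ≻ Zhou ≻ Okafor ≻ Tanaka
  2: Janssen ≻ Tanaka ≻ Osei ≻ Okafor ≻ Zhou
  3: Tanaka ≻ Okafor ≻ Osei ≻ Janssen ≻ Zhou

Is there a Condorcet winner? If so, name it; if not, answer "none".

Check each pair by majority over 7 ballots:
Osei–Zhou: Osei 7–0.
Osei vs Tanaka: Tanaka, 5–2.
Osei vs Okafor: Osei wins 4–3.
Osei vs Janssen: Osei, 5–2.
Zhou vs Tanaka: Tanaka wins 5–2.
Zhou vs Okafor: Okafor wins 5–2.
Zhou vs Janssen: Janssen wins 7–0.
Tanaka–Okafor: Tanaka 5–2.
Tanaka vs Janssen: Janssen, 4–3.
Okafor vs Janssen: Janssen wins 4–3.
Each nominee drops at least one matchup (Osei loses to Tanaka; Zhou loses to Osei; Tanaka loses to Janssen; Okafor loses to Osei; Janssen loses to Osei); the cycle Osei > Janssen > Tanaka > Osei rules out a Condorcet winner.

none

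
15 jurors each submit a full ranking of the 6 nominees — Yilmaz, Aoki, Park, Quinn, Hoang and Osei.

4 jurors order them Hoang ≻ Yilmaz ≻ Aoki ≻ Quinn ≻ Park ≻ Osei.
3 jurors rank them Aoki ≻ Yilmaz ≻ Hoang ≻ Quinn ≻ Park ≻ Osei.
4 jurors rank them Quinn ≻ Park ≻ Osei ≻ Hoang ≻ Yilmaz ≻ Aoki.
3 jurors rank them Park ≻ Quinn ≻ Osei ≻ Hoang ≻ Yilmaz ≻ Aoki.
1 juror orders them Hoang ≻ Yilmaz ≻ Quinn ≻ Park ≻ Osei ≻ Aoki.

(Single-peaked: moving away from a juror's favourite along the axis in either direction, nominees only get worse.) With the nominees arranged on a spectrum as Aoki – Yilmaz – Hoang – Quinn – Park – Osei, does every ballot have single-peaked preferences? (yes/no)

yes

Axis positions: Aoki=1, Yilmaz=2, Hoang=3, Quinn=4, Park=5, Osei=6.
Cluster 1 (peak Hoang at position 3): ranking walks positions 3-2-1-4-5-6, expanding outward from the peak — single-peaked.
Cluster 2 (peak Aoki at position 1): ranking walks positions 1-2-3-4-5-6, expanding outward from the peak — single-peaked.
Cluster 3 (peak Quinn at position 4): ranking walks positions 4-5-6-3-2-1, expanding outward from the peak — single-peaked.
Cluster 4 (peak Park at position 5): ranking walks positions 5-4-6-3-2-1, expanding outward from the peak — single-peaked.
Cluster 5 (peak Hoang at position 3): ranking walks positions 3-2-4-5-6-1, expanding outward from the peak — single-peaked.
Every ranking is single-peaked on this axis.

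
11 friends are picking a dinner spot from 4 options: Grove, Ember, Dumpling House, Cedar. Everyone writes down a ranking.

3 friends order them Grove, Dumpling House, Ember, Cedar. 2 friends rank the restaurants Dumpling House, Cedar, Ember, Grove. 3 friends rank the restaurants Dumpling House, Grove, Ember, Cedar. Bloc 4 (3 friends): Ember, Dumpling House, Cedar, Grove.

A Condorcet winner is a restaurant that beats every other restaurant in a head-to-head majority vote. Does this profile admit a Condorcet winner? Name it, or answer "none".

Dumpling House

Pairwise majorities:
Grove vs Ember: 6 to 5, Grove.
Grove vs Dumpling House: Dumpling House, 8–3.
Grove vs Cedar: Grove wins 6–5.
Ember vs Dumpling House: Dumpling House, 8–3.
Ember vs Cedar: Ember wins 9–2.
Dumpling House–Cedar: Dumpling House 11–0.
Dumpling House wins every pairwise contest, so Dumpling House is the Condorcet winner.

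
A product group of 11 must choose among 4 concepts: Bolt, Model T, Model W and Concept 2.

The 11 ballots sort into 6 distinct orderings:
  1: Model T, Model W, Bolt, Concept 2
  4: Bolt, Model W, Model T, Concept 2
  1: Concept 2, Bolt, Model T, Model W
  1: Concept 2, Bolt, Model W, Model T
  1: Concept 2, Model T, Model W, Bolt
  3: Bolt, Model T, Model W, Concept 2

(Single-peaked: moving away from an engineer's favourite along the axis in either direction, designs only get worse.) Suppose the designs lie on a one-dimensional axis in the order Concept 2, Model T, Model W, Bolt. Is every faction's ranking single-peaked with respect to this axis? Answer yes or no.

Axis positions: Concept 2=1, Model T=2, Model W=3, Bolt=4.
Faction 1 (peak Model T at position 2): ranking walks positions 2-3-4-1, expanding outward from the peak — single-peaked.
Faction 2 (peak Bolt at position 4): ranking walks positions 4-3-2-1, expanding outward from the peak — single-peaked.
Faction 3: ranking walks positions 1-4-2-3; Bolt is ranked above Model T even though Model T lies between Bolt and the peak Concept 2 on the axis — preferences dip and rise again. Not single-peaked.
Faction 4: ranking walks positions 1-4-3-2; Bolt is ranked above Model T even though Model T lies between Bolt and the peak Concept 2 on the axis — preferences dip and rise again. Not single-peaked.
Faction 5 (peak Concept 2 at position 1): ranking walks positions 1-2-3-4, expanding outward from the peak — single-peaked.
Faction 6: ranking walks positions 4-2-3-1; Model T is ranked above Model W even though Model W lies between Model T and the peak Bolt on the axis — preferences dip and rise again. Not single-peaked.
Faction 3 violates single-peakedness, so the profile is not single-peaked on this axis.

no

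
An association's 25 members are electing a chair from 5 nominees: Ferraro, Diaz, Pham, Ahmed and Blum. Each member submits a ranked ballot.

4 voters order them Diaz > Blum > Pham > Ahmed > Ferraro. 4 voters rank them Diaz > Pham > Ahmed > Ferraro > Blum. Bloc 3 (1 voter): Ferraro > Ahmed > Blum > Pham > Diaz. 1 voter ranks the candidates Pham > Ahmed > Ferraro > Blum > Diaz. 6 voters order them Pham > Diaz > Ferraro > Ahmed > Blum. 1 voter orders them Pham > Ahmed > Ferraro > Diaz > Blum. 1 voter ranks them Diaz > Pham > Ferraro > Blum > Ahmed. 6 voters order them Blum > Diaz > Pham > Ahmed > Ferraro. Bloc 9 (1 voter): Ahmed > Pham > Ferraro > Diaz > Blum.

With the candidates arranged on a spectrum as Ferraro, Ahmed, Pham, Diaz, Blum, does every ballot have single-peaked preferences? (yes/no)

Axis positions: Ferraro=1, Ahmed=2, Pham=3, Diaz=4, Blum=5.
Bloc 1 (peak Diaz at position 4): ranking walks positions 4-5-3-2-1, expanding outward from the peak — single-peaked.
Bloc 2 (peak Diaz at position 4): ranking walks positions 4-3-2-1-5, expanding outward from the peak — single-peaked.
Bloc 3: ranking walks positions 1-2-5-3-4; Blum is ranked above Pham even though Pham lies between Blum and the peak Ferraro on the axis — preferences dip and rise again. Not single-peaked.
Bloc 4: ranking walks positions 3-2-1-5-4; Blum is ranked above Diaz even though Diaz lies between Blum and the peak Pham on the axis — preferences dip and rise again. Not single-peaked.
Bloc 5: ranking walks positions 3-4-1-2-5; Ferraro is ranked above Ahmed even though Ahmed lies between Ferraro and the peak Pham on the axis — preferences dip and rise again. Not single-peaked.
Bloc 6 (peak Pham at position 3): ranking walks positions 3-2-1-4-5, expanding outward from the peak — single-peaked.
Bloc 7: ranking walks positions 4-3-1-5-2; Ferraro is ranked above Ahmed even though Ahmed lies between Ferraro and the peak Diaz on the axis — preferences dip and rise again. Not single-peaked.
Bloc 8 (peak Blum at position 5): ranking walks positions 5-4-3-2-1, expanding outward from the peak — single-peaked.
Bloc 9 (peak Ahmed at position 2): ranking walks positions 2-3-1-4-5, expanding outward from the peak — single-peaked.
Bloc 3 violates single-peakedness, so the profile is not single-peaked on this axis.

no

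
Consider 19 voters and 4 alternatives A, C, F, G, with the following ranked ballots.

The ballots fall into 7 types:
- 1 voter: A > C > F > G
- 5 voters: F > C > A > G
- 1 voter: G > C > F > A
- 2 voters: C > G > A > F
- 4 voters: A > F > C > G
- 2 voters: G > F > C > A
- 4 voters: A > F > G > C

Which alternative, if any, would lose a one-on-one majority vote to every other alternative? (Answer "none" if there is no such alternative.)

Head-to-head results (19 voters):
A vs C: 1+4+4 = 9 for A, 10 for C — C by 10–9.
A vs F: A wins 11–8.
A vs G: A preferred on 1+5+4+4 = 14 ballots; A wins 14–5.
C vs F: C is ranked higher on 1+1+2 = 4 ballots, F on 15. F wins 15–4.
C vs G: C wins 12–7.
F vs G: F preferred on 1+5+4+4 = 14 ballots; F wins 14–5.
Only G has no wins; G is the Condorcet loser.

G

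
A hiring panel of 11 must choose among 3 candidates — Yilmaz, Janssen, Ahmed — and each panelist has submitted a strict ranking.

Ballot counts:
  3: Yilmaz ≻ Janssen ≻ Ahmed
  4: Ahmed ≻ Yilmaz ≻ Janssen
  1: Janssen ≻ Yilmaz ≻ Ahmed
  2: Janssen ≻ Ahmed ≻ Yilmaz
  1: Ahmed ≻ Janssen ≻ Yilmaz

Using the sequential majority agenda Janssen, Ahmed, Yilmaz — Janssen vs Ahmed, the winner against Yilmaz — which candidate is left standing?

Round 1: Janssen vs Ahmed — 6–5, Janssen advances.
Round 2: Janssen vs Yilmaz — 4–7, Yilmaz advances.
The agenda winner is Yilmaz.

Yilmaz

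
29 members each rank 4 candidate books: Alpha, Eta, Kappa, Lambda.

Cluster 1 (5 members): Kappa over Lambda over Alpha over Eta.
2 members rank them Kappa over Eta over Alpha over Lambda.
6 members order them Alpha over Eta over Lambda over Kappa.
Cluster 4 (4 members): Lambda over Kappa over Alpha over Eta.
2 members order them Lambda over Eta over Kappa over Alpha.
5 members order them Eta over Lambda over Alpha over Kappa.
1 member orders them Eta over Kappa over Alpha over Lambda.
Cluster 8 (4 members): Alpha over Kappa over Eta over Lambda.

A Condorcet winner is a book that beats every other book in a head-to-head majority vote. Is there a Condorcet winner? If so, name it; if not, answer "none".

none

Pairwise majorities:
Alpha vs Eta: Alpha wins 19–10.
Alpha vs Kappa: Alpha, 15–14.
Alpha vs Lambda: Alpha is ranked higher on 2+6+1+4 = 13 ballots, Lambda on 16. Lambda wins 16–13.
Eta vs Kappa: Eta preferred on 6+2+5+1 = 14 ballots; Kappa wins 15–14.
Eta vs Lambda: 18 to 11, Eta.
Kappa vs Lambda: Lambda, 17–12.
Every book loses at least once (Alpha loses to Lambda; Eta loses to Alpha; Kappa loses to Alpha; Lambda loses to Eta). The majority relation contains the cycle Alpha → Eta → Lambda → Alpha, so there is no Condorcet winner.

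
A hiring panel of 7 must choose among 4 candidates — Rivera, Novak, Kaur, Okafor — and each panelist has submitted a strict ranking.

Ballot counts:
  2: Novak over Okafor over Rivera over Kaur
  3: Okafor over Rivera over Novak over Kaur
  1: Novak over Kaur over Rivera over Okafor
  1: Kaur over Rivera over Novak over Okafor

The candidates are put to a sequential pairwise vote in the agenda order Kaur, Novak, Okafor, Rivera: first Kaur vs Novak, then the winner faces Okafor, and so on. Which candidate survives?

Round 1: Kaur vs Novak — 1–6, Novak advances.
Round 2: Novak vs Okafor — 4–3, Novak advances.
Round 3: Novak vs Rivera — 3–4, Rivera advances.
The agenda winner is Rivera.

Rivera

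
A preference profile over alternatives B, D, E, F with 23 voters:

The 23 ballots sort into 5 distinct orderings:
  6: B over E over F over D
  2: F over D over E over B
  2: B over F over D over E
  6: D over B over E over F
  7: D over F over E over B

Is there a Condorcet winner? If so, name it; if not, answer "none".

D

Head-to-head results (23 voters):
B vs D: D, 15–8.
B vs E: B, 14–9.
B vs F: B preferred on 6+2+6 = 14 ballots; B wins 14–9.
D vs E: 17 to 6, D.
D–F: D 13–10.
E vs F: E preferred on 6+6 = 12 ballots; E wins 12–11.
D wins every pairwise contest, so D is the Condorcet winner.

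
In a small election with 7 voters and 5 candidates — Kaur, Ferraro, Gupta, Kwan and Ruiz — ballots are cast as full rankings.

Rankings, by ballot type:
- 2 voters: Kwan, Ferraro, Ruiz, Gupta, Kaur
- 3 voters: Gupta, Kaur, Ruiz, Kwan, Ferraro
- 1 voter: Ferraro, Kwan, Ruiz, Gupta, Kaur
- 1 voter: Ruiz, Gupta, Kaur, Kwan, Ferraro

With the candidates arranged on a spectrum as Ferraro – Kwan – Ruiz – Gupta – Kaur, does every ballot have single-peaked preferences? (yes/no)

Axis positions: Ferraro=1, Kwan=2, Ruiz=3, Gupta=4, Kaur=5.
Ballot type 1 (peak Kwan at position 2): ranking walks positions 2-1-3-4-5, expanding outward from the peak — single-peaked.
Ballot type 2 (peak Gupta at position 4): ranking walks positions 4-5-3-2-1, expanding outward from the peak — single-peaked.
Ballot type 3 (peak Ferraro at position 1): ranking walks positions 1-2-3-4-5, expanding outward from the peak — single-peaked.
Ballot type 4 (peak Ruiz at position 3): ranking walks positions 3-4-5-2-1, expanding outward from the peak — single-peaked.
Every ranking is single-peaked on this axis.

yes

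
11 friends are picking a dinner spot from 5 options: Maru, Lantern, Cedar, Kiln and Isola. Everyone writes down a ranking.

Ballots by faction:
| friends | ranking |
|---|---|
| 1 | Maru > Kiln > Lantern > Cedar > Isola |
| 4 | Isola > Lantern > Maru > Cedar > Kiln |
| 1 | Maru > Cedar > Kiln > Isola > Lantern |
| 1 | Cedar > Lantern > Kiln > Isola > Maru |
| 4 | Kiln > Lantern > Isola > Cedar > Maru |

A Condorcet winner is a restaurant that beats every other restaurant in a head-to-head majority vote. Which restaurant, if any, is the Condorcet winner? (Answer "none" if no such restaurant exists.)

Head-to-head results (11 friends):
Maru vs Lantern: 2 to 9, Lantern.
Maru vs Cedar: Maru is ranked higher on 1+4+1 = 6 ballots, Cedar on 5. Maru wins 6–5.
Maru vs Kiln: Maru preferred on 1+4+1 = 6 ballots; Maru wins 6–5.
Maru vs Isola: 1+1 = 2 for Maru, 9 for Isola — Isola by 9–2.
Lantern vs Cedar: 9 to 2, Lantern.
Lantern vs Kiln: 5 to 6, Kiln.
Lantern vs Isola: 1+1+4 = 6 for Lantern, 5 for Isola — Lantern by 6–5.
Cedar vs Kiln: 4+1+1 = 6 for Cedar, 5 for Kiln — Cedar by 6–5.
Cedar vs Isola: 1+1+1 = 3 for Cedar, 8 for Isola — Isola by 8–3.
Kiln vs Isola: Kiln is ranked higher on 1+1+1+4 = 7 ballots, Isola on 4. Kiln wins 7–4.
Every restaurant loses at least once (Maru loses to Lantern; Lantern loses to Kiln; Cedar loses to Maru; Kiln loses to Maru; Isola loses to Lantern). The majority relation contains the cycle Maru beats Kiln beats Lantern beats Maru, so there is no Condorcet winner.

none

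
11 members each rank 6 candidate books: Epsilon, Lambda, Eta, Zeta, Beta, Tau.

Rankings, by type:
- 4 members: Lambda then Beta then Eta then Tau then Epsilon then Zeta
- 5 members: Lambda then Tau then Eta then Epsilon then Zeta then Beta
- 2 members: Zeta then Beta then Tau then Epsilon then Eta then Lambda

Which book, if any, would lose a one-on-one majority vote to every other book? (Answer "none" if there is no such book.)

none

Head-to-head results (11 members):
Epsilon vs Lambda: Lambda, 9–2.
Epsilon vs Eta: Epsilon is ranked higher on 2 ballots, Eta on 9. Eta wins 9–2.
Epsilon vs Zeta: Epsilon preferred on 4+5 = 9 ballots; Epsilon wins 9–2.
Epsilon vs Beta: Beta wins 6–5.
Epsilon vs Tau: Epsilon preferred on 0 ballots; Tau wins 11–0.
Lambda vs Eta: Lambda wins 9–2.
Lambda vs Zeta: Lambda preferred on 4+5 = 9 ballots; Lambda wins 9–2.
Lambda vs Beta: 4+5 = 9 for Lambda, 2 for Beta — Lambda by 9–2.
Lambda vs Tau: Lambda wins 9–2.
Eta vs Zeta: 4+5 = 9 for Eta, 2 for Zeta — Eta by 9–2.
Eta–Beta: Beta 6–5.
Eta vs Tau: 4 to 7, Tau.
Zeta vs Beta: Zeta, 7–4.
Zeta–Tau: Tau 9–2.
Beta vs Tau: Beta, 6–5.
Each book has at least one pairwise win (Epsilon beats Zeta; Lambda beats Epsilon; Eta beats Epsilon; Zeta beats Beta; Beta beats Epsilon; Tau beats Epsilon) — no Condorcet loser.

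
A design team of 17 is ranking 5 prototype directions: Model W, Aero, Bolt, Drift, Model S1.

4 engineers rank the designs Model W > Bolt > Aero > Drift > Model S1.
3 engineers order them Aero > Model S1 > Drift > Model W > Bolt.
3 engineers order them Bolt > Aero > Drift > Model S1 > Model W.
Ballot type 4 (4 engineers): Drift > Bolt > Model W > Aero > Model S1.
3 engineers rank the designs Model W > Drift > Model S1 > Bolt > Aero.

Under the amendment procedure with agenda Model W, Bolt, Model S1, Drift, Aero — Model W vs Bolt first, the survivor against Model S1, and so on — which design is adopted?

Aero

Round 1: Model W vs Bolt — 10–7, Model W advances.
Round 2: Model W vs Model S1 — 11–6, Model W advances.
Round 3: Model W vs Drift — 7–10, Drift advances.
Round 4: Drift vs Aero — 7–10, Aero advances.
Aero survives the agenda.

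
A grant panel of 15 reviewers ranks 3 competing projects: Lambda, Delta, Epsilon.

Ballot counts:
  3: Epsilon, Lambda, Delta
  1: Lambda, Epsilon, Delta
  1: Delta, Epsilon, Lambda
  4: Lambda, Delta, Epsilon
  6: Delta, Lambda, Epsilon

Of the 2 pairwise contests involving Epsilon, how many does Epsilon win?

0

Epsilon against each rival (15 reviewers):
Epsilon–Lambda: Lambda 11–4.
Epsilon vs Delta: Epsilon is ranked higher on 3+1 = 4 ballots, Delta on 11. Delta wins 11–4.
Epsilon beats no one; loses to Lambda, Delta — 0 pairwise wins.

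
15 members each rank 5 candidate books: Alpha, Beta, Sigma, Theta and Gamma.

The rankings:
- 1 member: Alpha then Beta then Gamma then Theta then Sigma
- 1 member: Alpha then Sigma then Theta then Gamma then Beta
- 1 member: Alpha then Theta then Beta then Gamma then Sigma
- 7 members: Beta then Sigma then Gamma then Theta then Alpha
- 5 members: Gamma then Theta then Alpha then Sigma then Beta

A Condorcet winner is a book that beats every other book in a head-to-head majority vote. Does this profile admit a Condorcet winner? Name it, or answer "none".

Head-to-head results (15 members):
Alpha vs Beta: 1+1+1+5 = 8 for Alpha, 7 for Beta — Alpha by 8–7.
Alpha vs Sigma: 8 to 7, Alpha.
Alpha vs Theta: 1+1+1 = 3 for Alpha, 12 for Theta — Theta by 12–3.
Alpha vs Gamma: 3 to 12, Gamma.
Beta vs Sigma: Beta, 9–6.
Beta vs Theta: 8 to 7, Beta.
Beta vs Gamma: 9 to 6, Beta.
Sigma vs Theta: 1+7 = 8 for Sigma, 7 for Theta — Sigma by 8–7.
Sigma vs Gamma: 1+7 = 8 for Sigma, 7 for Gamma — Sigma by 8–7.
Theta vs Gamma: Gamma, 13–2.
No book is unbeaten: Alpha loses to Theta; Beta loses to Alpha; Sigma loses to Alpha; Theta loses to Beta; Gamma loses to Beta. In particular Alpha → Beta → Theta → Alpha is a majority cycle — no Condorcet winner exists.

none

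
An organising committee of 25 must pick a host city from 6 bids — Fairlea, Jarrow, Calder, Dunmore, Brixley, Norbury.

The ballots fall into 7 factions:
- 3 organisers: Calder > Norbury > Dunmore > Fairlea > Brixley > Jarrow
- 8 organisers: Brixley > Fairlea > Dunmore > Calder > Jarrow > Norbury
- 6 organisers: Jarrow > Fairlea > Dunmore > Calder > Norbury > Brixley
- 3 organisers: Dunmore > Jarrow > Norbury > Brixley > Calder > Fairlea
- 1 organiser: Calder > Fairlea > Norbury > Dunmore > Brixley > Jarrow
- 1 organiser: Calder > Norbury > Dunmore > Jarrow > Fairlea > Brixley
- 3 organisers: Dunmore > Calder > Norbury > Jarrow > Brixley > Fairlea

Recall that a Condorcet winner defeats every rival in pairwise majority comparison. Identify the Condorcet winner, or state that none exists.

Head-to-head results (25 organisers):
Fairlea vs Jarrow: Fairlea is ranked higher on 3+8+1 = 12 ballots, Jarrow on 13. Jarrow wins 13–12.
Fairlea vs Calder: 14 to 11, Fairlea.
Fairlea vs Dunmore: Fairlea wins 15–10.
Fairlea vs Brixley: 11 to 14, Brixley.
Fairlea vs Norbury: 8+6+1 = 15 for Fairlea, 10 for Norbury — Fairlea by 15–10.
Jarrow vs Calder: Jarrow preferred on 6+3 = 9 ballots; Calder wins 16–9.
Jarrow vs Dunmore: Dunmore wins 19–6.
Jarrow vs Brixley: Jarrow, 13–12.
Jarrow vs Norbury: Jarrow preferred on 8+6+3 = 17 ballots; Jarrow wins 17–8.
Calder vs Dunmore: 3+1+1 = 5 for Calder, 20 for Dunmore — Dunmore by 20–5.
Calder vs Brixley: Calder is ranked higher on 3+6+1+1+3 = 14 ballots, Brixley on 11. Calder wins 14–11.
Calder vs Norbury: Calder preferred on 3+8+6+1+1+3 = 22 ballots; Calder wins 22–3.
Dunmore vs Brixley: Dunmore wins 17–8.
Dunmore–Norbury: Dunmore 20–5.
Brixley–Norbury: Norbury 17–8.
Each city drops at least one matchup (Fairlea loses to Jarrow; Jarrow loses to Calder; Calder loses to Fairlea; Dunmore loses to Fairlea; Brixley loses to Jarrow; Norbury loses to Fairlea); the cycle Fairlea > Calder > Jarrow > Fairlea rules out a Condorcet winner.

none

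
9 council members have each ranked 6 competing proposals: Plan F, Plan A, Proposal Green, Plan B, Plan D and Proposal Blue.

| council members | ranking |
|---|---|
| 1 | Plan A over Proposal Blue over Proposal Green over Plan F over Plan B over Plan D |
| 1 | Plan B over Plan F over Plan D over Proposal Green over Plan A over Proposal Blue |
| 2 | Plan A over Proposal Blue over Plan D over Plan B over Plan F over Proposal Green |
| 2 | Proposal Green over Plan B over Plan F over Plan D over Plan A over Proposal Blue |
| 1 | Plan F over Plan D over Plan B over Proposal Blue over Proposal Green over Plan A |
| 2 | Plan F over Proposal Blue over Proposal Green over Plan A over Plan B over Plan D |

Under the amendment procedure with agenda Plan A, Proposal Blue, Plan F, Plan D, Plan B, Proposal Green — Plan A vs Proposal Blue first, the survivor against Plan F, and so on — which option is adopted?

Round 1: Plan A vs Proposal Blue — 6–3, Plan A advances.
Round 2: Plan A vs Plan F — 3–6, Plan F advances.
Round 3: Plan F vs Plan D — 7–2, Plan F advances.
Round 4: Plan F vs Plan B — 4–5, Plan B advances.
Round 5: Plan B vs Proposal Green — 4–5, Proposal Green advances.
Proposal Green survives the agenda.

Proposal Green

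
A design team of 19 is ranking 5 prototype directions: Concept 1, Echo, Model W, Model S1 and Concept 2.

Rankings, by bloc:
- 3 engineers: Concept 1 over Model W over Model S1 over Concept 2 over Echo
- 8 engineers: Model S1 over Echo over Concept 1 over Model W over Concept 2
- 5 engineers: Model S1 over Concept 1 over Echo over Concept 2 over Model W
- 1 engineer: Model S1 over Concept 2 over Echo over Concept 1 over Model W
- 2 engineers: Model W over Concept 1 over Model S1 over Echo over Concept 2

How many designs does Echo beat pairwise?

2

Echo against each rival (19 engineers):
Echo vs Concept 1: Echo preferred on 8+1 = 9 ballots; Concept 1 wins 10–9.
Echo vs Model W: Echo, 14–5.
Echo–Model S1: Model S1 19–0.
Echo vs Concept 2: 8+5+2 = 15 for Echo, 4 for Concept 2 — Echo by 15–4.
Echo beats Model W, Concept 2; loses to Concept 1, Model S1 — 2 pairwise wins.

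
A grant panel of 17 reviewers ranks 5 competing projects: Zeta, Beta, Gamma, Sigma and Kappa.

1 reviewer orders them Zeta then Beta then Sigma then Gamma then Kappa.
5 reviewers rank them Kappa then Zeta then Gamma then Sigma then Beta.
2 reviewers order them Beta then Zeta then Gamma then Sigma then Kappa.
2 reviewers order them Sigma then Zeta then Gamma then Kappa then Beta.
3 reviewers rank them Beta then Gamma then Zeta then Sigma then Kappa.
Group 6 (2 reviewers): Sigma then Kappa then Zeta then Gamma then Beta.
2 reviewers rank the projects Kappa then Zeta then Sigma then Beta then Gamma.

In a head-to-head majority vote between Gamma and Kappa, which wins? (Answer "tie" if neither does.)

Kappa

Ballots ranking Gamma above Kappa: 1 + 2 + 2 + 3 = 8.
Ballots ranking Kappa above Gamma: 17 − 8 = 9.
Kappa wins the head-to-head 9–8.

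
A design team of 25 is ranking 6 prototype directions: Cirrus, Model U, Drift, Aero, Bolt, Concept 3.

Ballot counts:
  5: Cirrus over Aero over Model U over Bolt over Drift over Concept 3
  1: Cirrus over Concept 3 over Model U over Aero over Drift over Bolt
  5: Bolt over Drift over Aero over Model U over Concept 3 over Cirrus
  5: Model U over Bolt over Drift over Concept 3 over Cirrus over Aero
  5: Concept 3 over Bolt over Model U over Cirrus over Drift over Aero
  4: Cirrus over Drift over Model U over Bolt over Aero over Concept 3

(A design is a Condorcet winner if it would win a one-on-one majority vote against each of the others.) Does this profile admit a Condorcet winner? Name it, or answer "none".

Check each pair by majority over 25 ballots:
Cirrus vs Model U: Model U wins 15–10.
Cirrus vs Drift: Cirrus wins 15–10.
Cirrus–Aero: Cirrus 20–5.
Cirrus vs Bolt: Bolt, 15–10.
Cirrus–Concept 3: Concept 3 15–10.
Model U–Drift: Model U 16–9.
Model U–Aero: Model U 15–10.
Model U vs Bolt: Model U wins 15–10.
Model U–Concept 3: Model U 19–6.
Drift vs Aero: Drift, 19–6.
Drift vs Bolt: Bolt wins 20–5.
Drift vs Concept 3: Drift, 19–6.
Aero vs Bolt: Bolt, 19–6.
Aero–Concept 3: Aero 14–11.
Bolt vs Concept 3: Bolt wins 19–6.
Model U defeats every rival head-to-head and is the Condorcet winner.

Model U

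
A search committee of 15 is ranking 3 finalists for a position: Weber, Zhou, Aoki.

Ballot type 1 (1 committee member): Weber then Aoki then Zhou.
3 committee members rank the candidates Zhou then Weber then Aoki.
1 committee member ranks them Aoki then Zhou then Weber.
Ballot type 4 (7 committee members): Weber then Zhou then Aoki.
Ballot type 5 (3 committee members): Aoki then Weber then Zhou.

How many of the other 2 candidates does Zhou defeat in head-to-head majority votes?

1

Zhou against each rival (15 committee members):
Zhou vs Weber: Weber, 11–4.
Zhou vs Aoki: Zhou preferred on 3+7 = 10 ballots; Zhou wins 10–5.
Zhou beats Aoki; loses to Weber — 1 pairwise win.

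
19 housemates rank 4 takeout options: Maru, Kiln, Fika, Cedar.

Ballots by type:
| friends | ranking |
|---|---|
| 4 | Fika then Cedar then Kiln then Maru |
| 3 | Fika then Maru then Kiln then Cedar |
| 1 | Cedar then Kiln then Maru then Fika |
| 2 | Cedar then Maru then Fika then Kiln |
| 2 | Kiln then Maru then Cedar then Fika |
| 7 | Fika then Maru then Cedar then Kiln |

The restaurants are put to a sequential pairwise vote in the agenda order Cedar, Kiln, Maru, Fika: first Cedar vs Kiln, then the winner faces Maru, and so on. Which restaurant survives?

Round 1: Cedar vs Kiln — 14–5, Cedar advances.
Round 2: Cedar vs Maru — 7–12, Maru advances.
Round 3: Maru vs Fika — 5–14, Fika advances.
Fika survives the agenda.

Fika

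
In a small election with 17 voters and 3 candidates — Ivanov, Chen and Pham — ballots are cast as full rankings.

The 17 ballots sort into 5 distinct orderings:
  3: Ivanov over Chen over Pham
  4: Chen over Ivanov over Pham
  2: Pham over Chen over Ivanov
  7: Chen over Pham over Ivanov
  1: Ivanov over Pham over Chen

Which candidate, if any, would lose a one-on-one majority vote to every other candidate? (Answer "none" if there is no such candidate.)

Ivanov

Pairwise majorities:
Ivanov–Chen: Chen 13–4.
Ivanov vs Pham: Pham wins 9–8.
Chen vs Pham: 3+4+7 = 14 for Chen, 3 for Pham — Chen by 14–3.
Ivanov loses to every other candidate — it is the Condorcet loser.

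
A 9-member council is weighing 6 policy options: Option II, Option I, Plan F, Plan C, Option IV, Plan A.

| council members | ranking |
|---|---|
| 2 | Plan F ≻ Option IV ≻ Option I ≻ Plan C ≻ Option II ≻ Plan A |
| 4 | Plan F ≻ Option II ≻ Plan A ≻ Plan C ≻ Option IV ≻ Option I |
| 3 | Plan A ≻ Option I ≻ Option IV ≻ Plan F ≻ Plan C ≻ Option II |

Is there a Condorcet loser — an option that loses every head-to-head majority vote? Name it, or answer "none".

none

Head-to-head results (9 council members):
Option II vs Option I: Option II preferred on 4 ballots; Option I wins 5–4.
Option II–Plan F: Plan F 9–0.
Option II vs Plan C: Option II is ranked higher on 4 ballots, Plan C on 5. Plan C wins 5–4.
Option II vs Option IV: 4 for Option II, 5 for Option IV — Option IV by 5–4.
Option II vs Plan A: Option II, 6–3.
Option I vs Plan F: Option I is ranked higher on 3 ballots, Plan F on 6. Plan F wins 6–3.
Option I vs Plan C: 5 to 4, Option I.
Option I vs Option IV: Option I preferred on 3 ballots; Option IV wins 6–3.
Option I vs Plan A: 2 for Option I, 7 for Plan A — Plan A by 7–2.
Plan F vs Plan C: Plan F, 9–0.
Plan F vs Option IV: Plan F, 6–3.
Plan F vs Plan A: 6 to 3, Plan F.
Plan C vs Option IV: Plan C preferred on 4 ballots; Option IV wins 5–4.
Plan C vs Plan A: Plan A, 7–2.
Option IV vs Plan A: 2 to 7, Plan A.
No option is winless: Option II beats Plan A; Option I beats Option II; Plan F beats Option II; Plan C beats Option II; Option IV beats Option II; Plan A beats Option I. There is no Condorcet loser.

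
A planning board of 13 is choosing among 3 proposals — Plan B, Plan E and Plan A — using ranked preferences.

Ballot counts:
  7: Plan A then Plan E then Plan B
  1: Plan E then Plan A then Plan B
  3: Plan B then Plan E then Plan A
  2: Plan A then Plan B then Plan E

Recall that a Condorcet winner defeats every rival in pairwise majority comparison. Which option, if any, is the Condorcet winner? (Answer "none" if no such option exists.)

Check each pair by majority over 13 ballots:
Plan B vs Plan E: Plan B preferred on 3+2 = 5 ballots; Plan E wins 8–5.
Plan B vs Plan A: 3 to 10, Plan A.
Plan E vs Plan A: 1+3 = 4 for Plan E, 9 for Plan A — Plan A by 9–4.
Plan A beats each of Plan B, Plan E — Plan A is the Condorcet winner.

Plan A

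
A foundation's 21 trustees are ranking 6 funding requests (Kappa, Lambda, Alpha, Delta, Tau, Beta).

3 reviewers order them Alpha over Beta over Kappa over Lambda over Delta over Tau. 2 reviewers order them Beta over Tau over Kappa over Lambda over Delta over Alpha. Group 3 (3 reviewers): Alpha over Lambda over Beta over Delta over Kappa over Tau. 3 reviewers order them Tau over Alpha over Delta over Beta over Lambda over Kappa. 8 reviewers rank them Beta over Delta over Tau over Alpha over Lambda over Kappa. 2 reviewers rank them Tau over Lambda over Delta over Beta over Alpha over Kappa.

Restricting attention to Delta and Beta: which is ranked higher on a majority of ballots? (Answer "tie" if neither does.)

Ballots ranking Delta above Beta: 3 + 2 = 5.
Ballots ranking Beta above Delta: 21 − 5 = 16.
Beta wins the head-to-head 16–5.

Beta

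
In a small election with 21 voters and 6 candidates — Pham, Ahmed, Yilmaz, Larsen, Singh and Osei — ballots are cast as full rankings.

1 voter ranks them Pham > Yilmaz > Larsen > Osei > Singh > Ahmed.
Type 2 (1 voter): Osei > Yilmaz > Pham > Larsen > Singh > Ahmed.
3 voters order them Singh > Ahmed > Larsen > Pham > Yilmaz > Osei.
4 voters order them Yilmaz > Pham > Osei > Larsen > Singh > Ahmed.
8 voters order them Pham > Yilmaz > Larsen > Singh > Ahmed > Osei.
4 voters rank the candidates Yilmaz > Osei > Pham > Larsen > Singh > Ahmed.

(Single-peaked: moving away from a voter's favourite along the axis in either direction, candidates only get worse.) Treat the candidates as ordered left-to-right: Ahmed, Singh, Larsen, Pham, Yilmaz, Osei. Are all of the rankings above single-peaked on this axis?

Axis positions: Ahmed=1, Singh=2, Larsen=3, Pham=4, Yilmaz=5, Osei=6.
Type 1 (peak Pham at position 4): ranking walks positions 4-5-3-6-2-1, expanding outward from the peak — single-peaked.
Type 2 (peak Osei at position 6): ranking walks positions 6-5-4-3-2-1, expanding outward from the peak — single-peaked.
Type 3 (peak Singh at position 2): ranking walks positions 2-1-3-4-5-6, expanding outward from the peak — single-peaked.
Type 4 (peak Yilmaz at position 5): ranking walks positions 5-4-6-3-2-1, expanding outward from the peak — single-peaked.
Type 5 (peak Pham at position 4): ranking walks positions 4-5-3-2-1-6, expanding outward from the peak — single-peaked.
Type 6 (peak Yilmaz at position 5): ranking walks positions 5-6-4-3-2-1, expanding outward from the peak — single-peaked.
Every ranking is single-peaked on this axis.

yes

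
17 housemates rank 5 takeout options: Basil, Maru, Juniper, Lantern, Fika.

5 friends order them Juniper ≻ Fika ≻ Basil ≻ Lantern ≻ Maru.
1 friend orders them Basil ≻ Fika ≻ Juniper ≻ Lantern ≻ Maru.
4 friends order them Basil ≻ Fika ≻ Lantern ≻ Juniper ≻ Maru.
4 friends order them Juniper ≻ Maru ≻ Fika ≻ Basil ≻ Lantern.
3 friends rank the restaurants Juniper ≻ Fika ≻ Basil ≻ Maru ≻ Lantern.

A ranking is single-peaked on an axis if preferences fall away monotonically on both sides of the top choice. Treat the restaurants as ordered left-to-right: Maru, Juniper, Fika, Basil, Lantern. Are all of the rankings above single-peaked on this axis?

Axis positions: Maru=1, Juniper=2, Fika=3, Basil=4, Lantern=5.
Type 1 (peak Juniper at position 2): ranking walks positions 2-3-4-5-1, expanding outward from the peak — single-peaked.
Type 2 (peak Basil at position 4): ranking walks positions 4-3-2-5-1, expanding outward from the peak — single-peaked.
Type 3 (peak Basil at position 4): ranking walks positions 4-3-5-2-1, expanding outward from the peak — single-peaked.
Type 4 (peak Juniper at position 2): ranking walks positions 2-1-3-4-5, expanding outward from the peak — single-peaked.
Type 5 (peak Juniper at position 2): ranking walks positions 2-3-4-1-5, expanding outward from the peak — single-peaked.
Every ranking is single-peaked on this axis.

yes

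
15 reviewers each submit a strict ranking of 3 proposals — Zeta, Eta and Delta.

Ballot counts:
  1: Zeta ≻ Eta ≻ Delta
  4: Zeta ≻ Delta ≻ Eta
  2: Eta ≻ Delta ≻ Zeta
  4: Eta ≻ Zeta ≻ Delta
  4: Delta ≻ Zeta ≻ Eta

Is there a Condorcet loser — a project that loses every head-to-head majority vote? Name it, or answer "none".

Eta

Head-to-head results (15 reviewers):
Zeta vs Eta: 1+4+4 = 9 for Zeta, 6 for Eta — Zeta by 9–6.
Zeta vs Delta: Zeta, 9–6.
Eta vs Delta: 7 to 8, Delta.
Eta loses to every other project — it is the Condorcet loser.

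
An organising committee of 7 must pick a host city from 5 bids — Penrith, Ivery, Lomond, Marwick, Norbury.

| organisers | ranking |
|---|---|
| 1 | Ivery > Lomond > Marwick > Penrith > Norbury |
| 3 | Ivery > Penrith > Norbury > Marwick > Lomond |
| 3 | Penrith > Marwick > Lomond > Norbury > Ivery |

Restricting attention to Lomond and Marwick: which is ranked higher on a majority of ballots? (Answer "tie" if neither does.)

Ballots ranking Lomond above Marwick: 1.
Ballots ranking Marwick above Lomond: 7 − 1 = 6.
Marwick wins the head-to-head 6–1.

Marwick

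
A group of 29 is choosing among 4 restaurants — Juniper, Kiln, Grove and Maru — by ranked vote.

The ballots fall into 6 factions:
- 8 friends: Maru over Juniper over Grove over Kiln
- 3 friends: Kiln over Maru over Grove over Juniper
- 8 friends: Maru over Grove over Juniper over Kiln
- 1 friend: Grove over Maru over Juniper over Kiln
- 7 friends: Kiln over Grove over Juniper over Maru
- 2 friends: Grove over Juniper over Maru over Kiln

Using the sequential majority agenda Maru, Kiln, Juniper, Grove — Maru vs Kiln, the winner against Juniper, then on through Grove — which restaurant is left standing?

Round 1: Maru vs Kiln — 19–10, Maru advances.
Round 2: Maru vs Juniper — 20–9, Maru advances.
Round 3: Maru vs Grove — 19–10, Maru advances.
The agenda winner is Maru.

Maru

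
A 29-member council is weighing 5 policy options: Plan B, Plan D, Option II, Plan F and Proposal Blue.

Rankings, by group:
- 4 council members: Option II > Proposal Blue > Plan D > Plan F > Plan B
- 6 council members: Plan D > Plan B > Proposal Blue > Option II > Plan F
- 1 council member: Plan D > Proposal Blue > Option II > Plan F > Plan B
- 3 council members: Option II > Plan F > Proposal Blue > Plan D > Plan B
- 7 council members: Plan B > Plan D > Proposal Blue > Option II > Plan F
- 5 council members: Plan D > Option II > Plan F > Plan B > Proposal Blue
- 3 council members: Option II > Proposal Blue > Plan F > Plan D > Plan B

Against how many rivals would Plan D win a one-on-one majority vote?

Plan D against each rival (29 council members):
Plan D vs Plan B: Plan D, 22–7.
Plan D–Option II: Plan D 19–10.
Plan D vs Plan F: Plan D is ranked higher on 4+6+1+7+5 = 23 ballots, Plan F on 6. Plan D wins 23–6.
Plan D vs Proposal Blue: Plan D, 19–10.
Plan D beats Plan B, Option II, Plan F, Proposal Blue — 4 pairwise wins.

4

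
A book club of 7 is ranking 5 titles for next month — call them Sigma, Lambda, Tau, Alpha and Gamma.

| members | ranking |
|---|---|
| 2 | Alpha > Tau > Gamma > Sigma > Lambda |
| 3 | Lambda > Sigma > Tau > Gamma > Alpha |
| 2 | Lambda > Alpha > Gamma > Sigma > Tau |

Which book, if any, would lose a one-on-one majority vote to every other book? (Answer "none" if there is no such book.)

none

Pairwise majorities:
Sigma vs Lambda: Sigma is ranked higher on 2 ballots, Lambda on 5. Lambda wins 5–2.
Sigma vs Tau: Sigma wins 5–2.
Sigma vs Alpha: Sigma is ranked higher on 3 ballots, Alpha on 4. Alpha wins 4–3.
Sigma vs Gamma: Sigma is ranked higher on 3 ballots, Gamma on 4. Gamma wins 4–3.
Lambda–Tau: Lambda 5–2.
Lambda vs Alpha: Lambda preferred on 3+2 = 5 ballots; Lambda wins 5–2.
Lambda vs Gamma: Lambda is ranked higher on 3+2 = 5 ballots, Gamma on 2. Lambda wins 5–2.
Tau vs Alpha: Alpha wins 4–3.
Tau–Gamma: Tau 5–2.
Alpha vs Gamma: Alpha wins 4–3.
No book is winless: Sigma beats Tau; Lambda beats Sigma; Tau beats Gamma; Alpha beats Sigma; Gamma beats Sigma. There is no Condorcet loser.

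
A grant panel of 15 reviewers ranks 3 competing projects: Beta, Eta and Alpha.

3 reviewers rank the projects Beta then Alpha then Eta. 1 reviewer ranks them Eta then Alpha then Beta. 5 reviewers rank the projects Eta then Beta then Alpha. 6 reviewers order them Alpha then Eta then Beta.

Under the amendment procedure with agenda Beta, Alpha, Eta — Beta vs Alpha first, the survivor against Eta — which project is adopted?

Eta

Round 1: Beta vs Alpha — 8–7, Beta advances.
Round 2: Beta vs Eta — 3–12, Eta advances.
The agenda winner is Eta.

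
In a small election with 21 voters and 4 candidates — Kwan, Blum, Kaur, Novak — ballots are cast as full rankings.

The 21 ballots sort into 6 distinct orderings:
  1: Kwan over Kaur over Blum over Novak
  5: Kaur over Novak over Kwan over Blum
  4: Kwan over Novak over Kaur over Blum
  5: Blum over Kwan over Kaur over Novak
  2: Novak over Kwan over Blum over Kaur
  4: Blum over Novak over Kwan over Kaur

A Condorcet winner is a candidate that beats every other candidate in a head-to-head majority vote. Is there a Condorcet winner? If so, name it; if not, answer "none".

none

Pairwise majorities:
Kwan vs Blum: Kwan wins 12–9.
Kwan vs Kaur: Kwan, 16–5.
Kwan vs Novak: Kwan preferred on 1+4+5 = 10 ballots; Novak wins 11–10.
Blum vs Kaur: 5+2+4 = 11 for Blum, 10 for Kaur — Blum by 11–10.
Blum–Novak: Novak 11–10.
Kaur vs Novak: Kaur is ranked higher on 1+5+5 = 11 ballots, Novak on 10. Kaur wins 11–10.
No candidate is unbeaten: Kwan loses to Novak; Blum loses to Kwan; Kaur loses to Kwan; Novak loses to Kaur. In particular Kwan beats Kaur beats Novak beats Kwan is a majority cycle — no Condorcet winner exists.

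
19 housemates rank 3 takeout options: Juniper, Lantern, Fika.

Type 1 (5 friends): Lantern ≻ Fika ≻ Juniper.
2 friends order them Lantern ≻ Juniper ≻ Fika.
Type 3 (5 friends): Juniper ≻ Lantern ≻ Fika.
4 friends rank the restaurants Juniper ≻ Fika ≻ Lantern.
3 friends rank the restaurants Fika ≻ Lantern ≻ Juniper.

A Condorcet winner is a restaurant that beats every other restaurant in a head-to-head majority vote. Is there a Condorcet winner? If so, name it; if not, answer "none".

Head-to-head results (19 friends):
Juniper–Lantern: Lantern 10–9.
Juniper vs Fika: Juniper, 11–8.
Lantern vs Fika: Lantern, 12–7.
Lantern defeats every rival head-to-head and is the Condorcet winner.

Lantern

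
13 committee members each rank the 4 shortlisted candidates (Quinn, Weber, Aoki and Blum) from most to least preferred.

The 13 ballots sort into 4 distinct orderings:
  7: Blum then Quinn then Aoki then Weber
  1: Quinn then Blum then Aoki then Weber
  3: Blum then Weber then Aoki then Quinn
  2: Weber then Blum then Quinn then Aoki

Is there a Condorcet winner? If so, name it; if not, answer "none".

Blum

Check each pair by majority over 13 ballots:
Quinn–Weber: Quinn 8–5.
Quinn vs Aoki: Quinn wins 10–3.
Quinn vs Blum: Blum wins 12–1.
Weber–Aoki: Aoki 8–5.
Weber vs Blum: 2 for Weber, 11 for Blum — Blum by 11–2.
Aoki vs Blum: Aoki is ranked higher on 0 ballots, Blum on 13. Blum wins 13–0.
Blum defeats every rival head-to-head and is the Condorcet winner.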